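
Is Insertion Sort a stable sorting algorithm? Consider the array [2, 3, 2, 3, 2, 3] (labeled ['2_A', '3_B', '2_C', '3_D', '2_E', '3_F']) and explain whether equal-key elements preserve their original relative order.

Trace Insertion Sort on the labeled array (the key is the number; the letter only tracks identity):
  Insert 3_B at index 1: [2_A, 3_B, 2_C, 3_D, 2_E, 3_F]
  Insert 2_C at index 1: [2_A, 2_C, 3_B, 3_D, 2_E, 3_F]
  Insert 3_D at index 3: [2_A, 2_C, 3_B, 3_D, 2_E, 3_F]
  Insert 2_E at index 2: [2_A, 2_C, 2_E, 3_B, 3_D, 3_F]
  Insert 3_F at index 5: [2_A, 2_C, 2_E, 3_B, 3_D, 3_F]
Final order: [2_A, 2_C, 2_E, 3_B, 3_D, 3_F]
Equal keys:
  value 2: originally 2_A, 2_C, 2_E; after sorting 2_A, 2_C, 2_E -> order preserved
  value 3: originally 3_B, 3_D, 3_F; after sorting 3_B, 3_D, 3_F -> order preserved
All equal keys kept their original relative order. Insertion Sort is stable: elements are shifted only while they are strictly greater than the key, so a key is inserted after any equal elements already placed.
Answer: Stable


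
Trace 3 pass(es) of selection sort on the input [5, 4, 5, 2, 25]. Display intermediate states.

Pass 1: Select minimum 2 at index 3, swap -> [2, 4, 5, 5, 25]
Pass 2: Select minimum 4 at index 1, swap -> [2, 4, 5, 5, 25]
Pass 3: Select minimum 5 at index 2, swap -> [2, 4, 5, 5, 25]


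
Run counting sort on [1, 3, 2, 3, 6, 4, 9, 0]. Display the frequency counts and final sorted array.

Count array: [1, 1, 1, 2, 1, 0, 1, 0, 0, 1]
(count[i] = number of elements equal to i)
Cumulative count: [1, 2, 3, 5, 6, 6, 7, 7, 7, 8]
Sorted: [0, 1, 2, 3, 3, 4, 6, 9]


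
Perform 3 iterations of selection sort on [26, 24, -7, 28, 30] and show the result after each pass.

Pass 1: Select minimum -7 at index 2, swap -> [-7, 24, 26, 28, 30]
Pass 2: Select minimum 24 at index 1, swap -> [-7, 24, 26, 28, 30]
Pass 3: Select minimum 26 at index 2, swap -> [-7, 24, 26, 28, 30]


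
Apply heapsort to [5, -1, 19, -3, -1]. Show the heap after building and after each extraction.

Build heap: [19, -1, 5, -3, -1]
Extract 19: [5, -1, -1, -3, 19]
Extract 5: [-1, -3, -1, 5, 19]
Extract -1: [-1, -3, -1, 5, 19]
Extract -1: [-3, -1, -1, 5, 19]


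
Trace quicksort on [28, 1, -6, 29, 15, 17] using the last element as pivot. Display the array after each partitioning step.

Partition 1: pivot=17 at index 3 -> [1, -6, 15, 17, 28, 29]
Partition 2: pivot=15 at index 2 -> [1, -6, 15, 17, 28, 29]
Partition 3: pivot=-6 at index 0 -> [-6, 1, 15, 17, 28, 29]
Partition 4: pivot=29 at index 5 -> [-6, 1, 15, 17, 28, 29]


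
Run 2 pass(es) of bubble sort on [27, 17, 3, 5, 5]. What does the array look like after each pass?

After pass 1: [17, 3, 5, 5, 27] (4 swaps)
After pass 2: [3, 5, 5, 17, 27] (3 swaps)
Total swaps: 7


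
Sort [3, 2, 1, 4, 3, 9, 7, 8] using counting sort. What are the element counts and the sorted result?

Count array: [0, 1, 1, 2, 1, 0, 0, 1, 1, 1]
(count[i] = number of elements equal to i)
Cumulative count: [0, 1, 2, 4, 5, 5, 5, 6, 7, 8]
Sorted: [1, 2, 3, 3, 4, 7, 8, 9]


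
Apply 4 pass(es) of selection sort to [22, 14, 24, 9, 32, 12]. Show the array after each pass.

Pass 1: Select minimum 9 at index 3, swap -> [9, 14, 24, 22, 32, 12]
Pass 2: Select minimum 12 at index 5, swap -> [9, 12, 24, 22, 32, 14]
Pass 3: Select minimum 14 at index 5, swap -> [9, 12, 14, 22, 32, 24]
Pass 4: Select minimum 22 at index 3, swap -> [9, 12, 14, 22, 32, 24]


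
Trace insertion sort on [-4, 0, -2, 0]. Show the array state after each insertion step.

First element -4 is already 'sorted'
Insert 0: shifted 0 elements -> [-4, 0, -2, 0]
Insert -2: shifted 1 elements -> [-4, -2, 0, 0]
Insert 0: shifted 0 elements -> [-4, -2, 0, 0]


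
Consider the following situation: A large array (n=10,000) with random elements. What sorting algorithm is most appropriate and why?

Best choice: Quicksort or Mergesort
Reason: Both have O(n log n) average case; quicksort has lower constant factors


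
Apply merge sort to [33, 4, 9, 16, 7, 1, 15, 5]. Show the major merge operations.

Divide and conquer:
  Merge [33] + [4] -> [4, 33]
  Merge [9] + [16] -> [9, 16]
  Merge [4, 33] + [9, 16] -> [4, 9, 16, 33]
  Merge [7] + [1] -> [1, 7]
  Merge [15] + [5] -> [5, 15]
  Merge [1, 7] + [5, 15] -> [1, 5, 7, 15]
  Merge [4, 9, 16, 33] + [1, 5, 7, 15] -> [1, 4, 5, 7, 9, 15, 16, 33]


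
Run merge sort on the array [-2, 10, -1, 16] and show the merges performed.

Divide and conquer:
  Merge [-2] + [10] -> [-2, 10]
  Merge [-1] + [16] -> [-1, 16]
  Merge [-2, 10] + [-1, 16] -> [-2, -1, 10, 16]


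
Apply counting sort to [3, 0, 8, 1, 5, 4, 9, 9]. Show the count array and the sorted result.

Count array: [1, 1, 0, 1, 1, 1, 0, 0, 1, 2]
(count[i] = number of elements equal to i)
Cumulative count: [1, 2, 2, 3, 4, 5, 5, 5, 6, 8]
Sorted: [0, 1, 3, 4, 5, 8, 9, 9]


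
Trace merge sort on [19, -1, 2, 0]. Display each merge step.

Divide and conquer:
  Merge [19] + [-1] -> [-1, 19]
  Merge [2] + [0] -> [0, 2]
  Merge [-1, 19] + [0, 2] -> [-1, 0, 2, 19]


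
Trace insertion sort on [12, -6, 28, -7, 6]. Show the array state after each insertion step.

First element 12 is already 'sorted'
Insert -6: shifted 1 elements -> [-6, 12, 28, -7, 6]
Insert 28: shifted 0 elements -> [-6, 12, 28, -7, 6]
Insert -7: shifted 3 elements -> [-7, -6, 12, 28, 6]
Insert 6: shifted 2 elements -> [-7, -6, 6, 12, 28]


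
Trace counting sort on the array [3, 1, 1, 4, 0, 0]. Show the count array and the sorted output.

Count array: [2, 2, 0, 1, 1]
(count[i] = number of elements equal to i)
Cumulative count: [2, 4, 4, 5, 6]
Sorted: [0, 0, 1, 1, 3, 4]


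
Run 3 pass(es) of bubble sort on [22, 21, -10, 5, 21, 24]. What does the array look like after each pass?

After pass 1: [21, -10, 5, 21, 22, 24] (4 swaps)
After pass 2: [-10, 5, 21, 21, 22, 24] (2 swaps)
After pass 3: [-10, 5, 21, 21, 22, 24] (0 swaps)
Total swaps: 6


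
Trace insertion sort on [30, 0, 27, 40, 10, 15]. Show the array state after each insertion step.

First element 30 is already 'sorted'
Insert 0: shifted 1 elements -> [0, 30, 27, 40, 10, 15]
Insert 27: shifted 1 elements -> [0, 27, 30, 40, 10, 15]
Insert 40: shifted 0 elements -> [0, 27, 30, 40, 10, 15]
Insert 10: shifted 3 elements -> [0, 10, 27, 30, 40, 15]
Insert 15: shifted 3 elements -> [0, 10, 15, 27, 30, 40]


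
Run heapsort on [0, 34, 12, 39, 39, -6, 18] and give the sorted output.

Build heap: [39, 39, 18, 34, 0, -6, 12]
Extract 39: [39, 34, 18, 12, 0, -6, 39]
Extract 39: [34, 12, 18, -6, 0, 39, 39]
Extract 34: [18, 12, 0, -6, 34, 39, 39]
Extract 18: [12, -6, 0, 18, 34, 39, 39]
Extract 12: [0, -6, 12, 18, 34, 39, 39]
Extract 0: [-6, 0, 12, 18, 34, 39, 39]


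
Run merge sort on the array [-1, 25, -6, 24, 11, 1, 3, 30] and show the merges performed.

Divide and conquer:
  Merge [-1] + [25] -> [-1, 25]
  Merge [-6] + [24] -> [-6, 24]
  Merge [-1, 25] + [-6, 24] -> [-6, -1, 24, 25]
  Merge [11] + [1] -> [1, 11]
  Merge [3] + [30] -> [3, 30]
  Merge [1, 11] + [3, 30] -> [1, 3, 11, 30]
  Merge [-6, -1, 24, 25] + [1, 3, 11, 30] -> [-6, -1, 1, 3, 11, 24, 25, 30]


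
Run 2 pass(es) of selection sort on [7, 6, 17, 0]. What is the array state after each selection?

Pass 1: Select minimum 0 at index 3, swap -> [0, 6, 17, 7]
Pass 2: Select minimum 6 at index 1, swap -> [0, 6, 17, 7]


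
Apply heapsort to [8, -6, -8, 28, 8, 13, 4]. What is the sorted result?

Build heap: [28, 8, 13, -6, 8, -8, 4]
Extract 28: [13, 8, 4, -6, 8, -8, 28]
Extract 13: [8, 8, 4, -6, -8, 13, 28]
Extract 8: [8, -6, 4, -8, 8, 13, 28]
Extract 8: [4, -6, -8, 8, 8, 13, 28]
Extract 4: [-6, -8, 4, 8, 8, 13, 28]
Extract -6: [-8, -6, 4, 8, 8, 13, 28]


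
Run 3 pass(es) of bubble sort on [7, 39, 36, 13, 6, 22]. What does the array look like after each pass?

After pass 1: [7, 36, 13, 6, 22, 39] (4 swaps)
After pass 2: [7, 13, 6, 22, 36, 39] (3 swaps)
After pass 3: [7, 6, 13, 22, 36, 39] (1 swaps)
Total swaps: 8


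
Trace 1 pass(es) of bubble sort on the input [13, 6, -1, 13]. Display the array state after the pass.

After pass 1: [6, -1, 13, 13] (2 swaps)
Total swaps: 2


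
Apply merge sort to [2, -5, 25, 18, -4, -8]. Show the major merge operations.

Divide and conquer:
  Merge [-5] + [25] -> [-5, 25]
  Merge [2] + [-5, 25] -> [-5, 2, 25]
  Merge [-4] + [-8] -> [-8, -4]
  Merge [18] + [-8, -4] -> [-8, -4, 18]
  Merge [-5, 2, 25] + [-8, -4, 18] -> [-8, -5, -4, 2, 18, 25]


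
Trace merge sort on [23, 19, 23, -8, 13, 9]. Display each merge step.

Divide and conquer:
  Merge [19] + [23] -> [19, 23]
  Merge [23] + [19, 23] -> [19, 23, 23]
  Merge [13] + [9] -> [9, 13]
  Merge [-8] + [9, 13] -> [-8, 9, 13]
  Merge [19, 23, 23] + [-8, 9, 13] -> [-8, 9, 13, 19, 23, 23]


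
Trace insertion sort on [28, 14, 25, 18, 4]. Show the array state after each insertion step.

First element 28 is already 'sorted'
Insert 14: shifted 1 elements -> [14, 28, 25, 18, 4]
Insert 25: shifted 1 elements -> [14, 25, 28, 18, 4]
Insert 18: shifted 2 elements -> [14, 18, 25, 28, 4]
Insert 4: shifted 4 elements -> [4, 14, 18, 25, 28]


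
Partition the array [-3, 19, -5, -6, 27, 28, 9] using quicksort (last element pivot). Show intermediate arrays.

Partition 1: pivot=9 at index 3 -> [-3, -5, -6, 9, 27, 28, 19]
Partition 2: pivot=-6 at index 0 -> [-6, -5, -3, 9, 27, 28, 19]
Partition 3: pivot=-3 at index 2 -> [-6, -5, -3, 9, 27, 28, 19]
Partition 4: pivot=19 at index 4 -> [-6, -5, -3, 9, 19, 28, 27]
Partition 5: pivot=27 at index 5 -> [-6, -5, -3, 9, 19, 27, 28]


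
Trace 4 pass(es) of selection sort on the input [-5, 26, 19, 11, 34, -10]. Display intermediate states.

Pass 1: Select minimum -10 at index 5, swap -> [-10, 26, 19, 11, 34, -5]
Pass 2: Select minimum -5 at index 5, swap -> [-10, -5, 19, 11, 34, 26]
Pass 3: Select minimum 11 at index 3, swap -> [-10, -5, 11, 19, 34, 26]
Pass 4: Select minimum 19 at index 3, swap -> [-10, -5, 11, 19, 34, 26]


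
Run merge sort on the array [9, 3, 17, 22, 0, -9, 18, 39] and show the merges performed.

Divide and conquer:
  Merge [9] + [3] -> [3, 9]
  Merge [17] + [22] -> [17, 22]
  Merge [3, 9] + [17, 22] -> [3, 9, 17, 22]
  Merge [0] + [-9] -> [-9, 0]
  Merge [18] + [39] -> [18, 39]
  Merge [-9, 0] + [18, 39] -> [-9, 0, 18, 39]
  Merge [3, 9, 17, 22] + [-9, 0, 18, 39] -> [-9, 0, 3, 9, 17, 18, 22, 39]


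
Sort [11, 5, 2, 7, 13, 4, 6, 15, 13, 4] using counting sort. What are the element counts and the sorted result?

Count array: [0, 0, 1, 0, 2, 1, 1, 1, 0, 0, 0, 1, 0, 2, 0, 1]
(count[i] = number of elements equal to i)
Cumulative count: [0, 0, 1, 1, 3, 4, 5, 6, 6, 6, 6, 7, 7, 9, 9, 10]
Sorted: [2, 4, 4, 5, 6, 7, 11, 13, 13, 15]


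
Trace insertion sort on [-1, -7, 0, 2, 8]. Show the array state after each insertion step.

First element -1 is already 'sorted'
Insert -7: shifted 1 elements -> [-7, -1, 0, 2, 8]
Insert 0: shifted 0 elements -> [-7, -1, 0, 2, 8]
Insert 2: shifted 0 elements -> [-7, -1, 0, 2, 8]
Insert 8: shifted 0 elements -> [-7, -1, 0, 2, 8]


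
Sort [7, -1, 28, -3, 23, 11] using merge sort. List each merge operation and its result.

Divide and conquer:
  Merge [-1] + [28] -> [-1, 28]
  Merge [7] + [-1, 28] -> [-1, 7, 28]
  Merge [23] + [11] -> [11, 23]
  Merge [-3] + [11, 23] -> [-3, 11, 23]
  Merge [-1, 7, 28] + [-3, 11, 23] -> [-3, -1, 7, 11, 23, 28]


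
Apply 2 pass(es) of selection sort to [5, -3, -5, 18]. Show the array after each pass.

Pass 1: Select minimum -5 at index 2, swap -> [-5, -3, 5, 18]
Pass 2: Select minimum -3 at index 1, swap -> [-5, -3, 5, 18]


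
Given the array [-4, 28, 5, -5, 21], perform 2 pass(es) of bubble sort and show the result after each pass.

After pass 1: [-4, 5, -5, 21, 28] (3 swaps)
After pass 2: [-4, -5, 5, 21, 28] (1 swaps)
Total swaps: 4


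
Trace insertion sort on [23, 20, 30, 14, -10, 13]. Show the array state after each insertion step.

First element 23 is already 'sorted'
Insert 20: shifted 1 elements -> [20, 23, 30, 14, -10, 13]
Insert 30: shifted 0 elements -> [20, 23, 30, 14, -10, 13]
Insert 14: shifted 3 elements -> [14, 20, 23, 30, -10, 13]
Insert -10: shifted 4 elements -> [-10, 14, 20, 23, 30, 13]
Insert 13: shifted 4 elements -> [-10, 13, 14, 20, 23, 30]


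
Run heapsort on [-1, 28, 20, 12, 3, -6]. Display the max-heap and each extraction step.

Build heap: [28, 12, 20, -1, 3, -6]
Extract 28: [20, 12, -6, -1, 3, 28]
Extract 20: [12, 3, -6, -1, 20, 28]
Extract 12: [3, -1, -6, 12, 20, 28]
Extract 3: [-1, -6, 3, 12, 20, 28]
Extract -1: [-6, -1, 3, 12, 20, 28]


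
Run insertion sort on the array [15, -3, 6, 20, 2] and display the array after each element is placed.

First element 15 is already 'sorted'
Insert -3: shifted 1 elements -> [-3, 15, 6, 20, 2]
Insert 6: shifted 1 elements -> [-3, 6, 15, 20, 2]
Insert 20: shifted 0 elements -> [-3, 6, 15, 20, 2]
Insert 2: shifted 3 elements -> [-3, 2, 6, 15, 20]


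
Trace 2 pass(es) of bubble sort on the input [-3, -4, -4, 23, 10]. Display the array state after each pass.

After pass 1: [-4, -4, -3, 10, 23] (3 swaps)
After pass 2: [-4, -4, -3, 10, 23] (0 swaps)
Total swaps: 3


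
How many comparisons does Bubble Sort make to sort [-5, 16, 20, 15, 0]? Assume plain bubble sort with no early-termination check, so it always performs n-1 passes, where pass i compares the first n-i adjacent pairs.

Pass 1: compare adjacent pairs (0,1)..(3,4) = 4 comparison(s), 2 swap(s) -> [-5, 16, 15, 0, 20]
Pass 2: compare adjacent pairs (0,1)..(2,3) = 3 comparison(s), 2 swap(s) -> [-5, 15, 0, 16, 20]
Pass 3: compare adjacent pairs (0,1)..(1,2) = 2 comparison(s), 1 swap(s) -> [-5, 0, 15, 16, 20]
Pass 4: compare adjacent pairs (0,1)..(0,1) = 1 comparison(s), 0 swap(s) -> [-5, 0, 15, 16, 20]
Total comparisons: 4 + 3 + 2 + 1 = 10


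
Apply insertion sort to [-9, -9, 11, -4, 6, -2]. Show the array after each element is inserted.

First element -9 is already 'sorted'
Insert -9: shifted 0 elements -> [-9, -9, 11, -4, 6, -2]
Insert 11: shifted 0 elements -> [-9, -9, 11, -4, 6, -2]
Insert -4: shifted 1 elements -> [-9, -9, -4, 11, 6, -2]
Insert 6: shifted 1 elements -> [-9, -9, -4, 6, 11, -2]
Insert -2: shifted 2 elements -> [-9, -9, -4, -2, 6, 11]


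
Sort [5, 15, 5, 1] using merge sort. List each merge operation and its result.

Divide and conquer:
  Merge [5] + [15] -> [5, 15]
  Merge [5] + [1] -> [1, 5]
  Merge [5, 15] + [1, 5] -> [1, 5, 5, 15]


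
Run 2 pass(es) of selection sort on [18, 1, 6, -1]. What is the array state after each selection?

Pass 1: Select minimum -1 at index 3, swap -> [-1, 1, 6, 18]
Pass 2: Select minimum 1 at index 1, swap -> [-1, 1, 6, 18]


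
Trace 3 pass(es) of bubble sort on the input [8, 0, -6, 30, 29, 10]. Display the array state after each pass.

After pass 1: [0, -6, 8, 29, 10, 30] (4 swaps)
After pass 2: [-6, 0, 8, 10, 29, 30] (2 swaps)
After pass 3: [-6, 0, 8, 10, 29, 30] (0 swaps)
Total swaps: 6


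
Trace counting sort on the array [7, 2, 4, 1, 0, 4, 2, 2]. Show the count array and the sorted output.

Count array: [1, 1, 3, 0, 2, 0, 0, 1]
(count[i] = number of elements equal to i)
Cumulative count: [1, 2, 5, 5, 7, 7, 7, 8]
Sorted: [0, 1, 2, 2, 2, 4, 4, 7]


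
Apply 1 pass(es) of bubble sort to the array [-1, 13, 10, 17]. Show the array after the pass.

After pass 1: [-1, 10, 13, 17] (1 swaps)
Total swaps: 1


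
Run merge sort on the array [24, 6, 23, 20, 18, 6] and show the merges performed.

Divide and conquer:
  Merge [6] + [23] -> [6, 23]
  Merge [24] + [6, 23] -> [6, 23, 24]
  Merge [18] + [6] -> [6, 18]
  Merge [20] + [6, 18] -> [6, 18, 20]
  Merge [6, 23, 24] + [6, 18, 20] -> [6, 6, 18, 20, 23, 24]


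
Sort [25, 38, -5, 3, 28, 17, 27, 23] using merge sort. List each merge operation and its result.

Divide and conquer:
  Merge [25] + [38] -> [25, 38]
  Merge [-5] + [3] -> [-5, 3]
  Merge [25, 38] + [-5, 3] -> [-5, 3, 25, 38]
  Merge [28] + [17] -> [17, 28]
  Merge [27] + [23] -> [23, 27]
  Merge [17, 28] + [23, 27] -> [17, 23, 27, 28]
  Merge [-5, 3, 25, 38] + [17, 23, 27, 28] -> [-5, 3, 17, 23, 25, 27, 28, 38]


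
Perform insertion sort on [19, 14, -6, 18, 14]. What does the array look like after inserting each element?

First element 19 is already 'sorted'
Insert 14: shifted 1 elements -> [14, 19, -6, 18, 14]
Insert -6: shifted 2 elements -> [-6, 14, 19, 18, 14]
Insert 18: shifted 1 elements -> [-6, 14, 18, 19, 14]
Insert 14: shifted 2 elements -> [-6, 14, 14, 18, 19]


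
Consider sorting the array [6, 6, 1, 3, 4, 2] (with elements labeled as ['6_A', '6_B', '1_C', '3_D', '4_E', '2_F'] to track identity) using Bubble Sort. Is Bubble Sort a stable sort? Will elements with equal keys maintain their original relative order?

Trace Bubble Sort on the labeled array (the key is the number; the letter only tracks identity):
  After pass 1: [6_A, 1_C, 3_D, 4_E, 2_F, 6_B]
  After pass 2: [1_C, 3_D, 4_E, 2_F, 6_A, 6_B]
  After pass 3: [1_C, 3_D, 2_F, 4_E, 6_A, 6_B]
  After pass 4: [1_C, 2_F, 3_D, 4_E, 6_A, 6_B]
  After pass 5: [1_C, 2_F, 3_D, 4_E, 6_A, 6_B] (no swaps, done)
Final order: [1_C, 2_F, 3_D, 4_E, 6_A, 6_B]
Equal keys:
  value 6: originally 6_A, 6_B; after sorting 6_A, 6_B -> order preserved
All equal keys kept their original relative order. Bubble Sort is stable: it only swaps adjacent elements when the left one is strictly greater, so equal keys never move past each other.
Answer: Stable


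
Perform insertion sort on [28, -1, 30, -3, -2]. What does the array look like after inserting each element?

First element 28 is already 'sorted'
Insert -1: shifted 1 elements -> [-1, 28, 30, -3, -2]
Insert 30: shifted 0 elements -> [-1, 28, 30, -3, -2]
Insert -3: shifted 3 elements -> [-3, -1, 28, 30, -2]
Insert -2: shifted 3 elements -> [-3, -2, -1, 28, 30]


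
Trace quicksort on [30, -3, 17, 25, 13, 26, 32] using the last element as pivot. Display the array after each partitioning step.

Partition 1: pivot=32 at index 6 -> [30, -3, 17, 25, 13, 26, 32]
Partition 2: pivot=26 at index 4 -> [-3, 17, 25, 13, 26, 30, 32]
Partition 3: pivot=13 at index 1 -> [-3, 13, 25, 17, 26, 30, 32]
Partition 4: pivot=17 at index 2 -> [-3, 13, 17, 25, 26, 30, 32]


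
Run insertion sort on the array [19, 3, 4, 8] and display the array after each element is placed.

First element 19 is already 'sorted'
Insert 3: shifted 1 elements -> [3, 19, 4, 8]
Insert 4: shifted 1 elements -> [3, 4, 19, 8]
Insert 8: shifted 1 elements -> [3, 4, 8, 19]


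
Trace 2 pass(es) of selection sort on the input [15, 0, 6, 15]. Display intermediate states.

Pass 1: Select minimum 0 at index 1, swap -> [0, 15, 6, 15]
Pass 2: Select minimum 6 at index 2, swap -> [0, 6, 15, 15]


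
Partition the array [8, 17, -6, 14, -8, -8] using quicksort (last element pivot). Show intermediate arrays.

Partition 1: pivot=-8 at index 1 -> [-8, -8, -6, 14, 8, 17]
Partition 2: pivot=17 at index 5 -> [-8, -8, -6, 14, 8, 17]
Partition 3: pivot=8 at index 3 -> [-8, -8, -6, 8, 14, 17]


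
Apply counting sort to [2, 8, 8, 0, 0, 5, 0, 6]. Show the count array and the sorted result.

Count array: [3, 0, 1, 0, 0, 1, 1, 0, 2]
(count[i] = number of elements equal to i)
Cumulative count: [3, 3, 4, 4, 4, 5, 6, 6, 8]
Sorted: [0, 0, 0, 2, 5, 6, 8, 8]


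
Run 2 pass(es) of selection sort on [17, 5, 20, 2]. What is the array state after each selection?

Pass 1: Select minimum 2 at index 3, swap -> [2, 5, 20, 17]
Pass 2: Select minimum 5 at index 1, swap -> [2, 5, 20, 17]


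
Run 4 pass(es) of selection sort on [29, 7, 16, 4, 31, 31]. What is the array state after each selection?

Pass 1: Select minimum 4 at index 3, swap -> [4, 7, 16, 29, 31, 31]
Pass 2: Select minimum 7 at index 1, swap -> [4, 7, 16, 29, 31, 31]
Pass 3: Select minimum 16 at index 2, swap -> [4, 7, 16, 29, 31, 31]
Pass 4: Select minimum 29 at index 3, swap -> [4, 7, 16, 29, 31, 31]


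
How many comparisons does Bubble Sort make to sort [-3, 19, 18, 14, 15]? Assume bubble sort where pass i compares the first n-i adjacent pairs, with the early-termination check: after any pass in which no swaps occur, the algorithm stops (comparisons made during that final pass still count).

Pass 1: compare adjacent pairs (0,1)..(3,4) = 4 comparison(s), 3 swap(s) -> [-3, 18, 14, 15, 19]
Pass 2: compare adjacent pairs (0,1)..(2,3) = 3 comparison(s), 2 swap(s) -> [-3, 14, 15, 18, 19]
Pass 3: compare adjacent pairs (0,1)..(1,2) = 2 comparison(s), 0 swap(s) -> [-3, 14, 15, 18, 19]
No swaps in this pass, so bubble sort stops here.
Total comparisons: 4 + 3 + 2 = 9


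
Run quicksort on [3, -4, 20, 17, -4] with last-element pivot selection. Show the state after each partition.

Partition 1: pivot=-4 at index 1 -> [-4, -4, 20, 17, 3]
Partition 2: pivot=3 at index 2 -> [-4, -4, 3, 17, 20]
Partition 3: pivot=20 at index 4 -> [-4, -4, 3, 17, 20]


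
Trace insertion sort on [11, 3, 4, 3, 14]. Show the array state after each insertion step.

First element 11 is already 'sorted'
Insert 3: shifted 1 elements -> [3, 11, 4, 3, 14]
Insert 4: shifted 1 elements -> [3, 4, 11, 3, 14]
Insert 3: shifted 2 elements -> [3, 3, 4, 11, 14]
Insert 14: shifted 0 elements -> [3, 3, 4, 11, 14]


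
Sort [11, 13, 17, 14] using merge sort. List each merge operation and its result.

Divide and conquer:
  Merge [11] + [13] -> [11, 13]
  Merge [17] + [14] -> [14, 17]
  Merge [11, 13] + [14, 17] -> [11, 13, 14, 17]


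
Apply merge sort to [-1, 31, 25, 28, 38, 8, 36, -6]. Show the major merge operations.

Divide and conquer:
  Merge [-1] + [31] -> [-1, 31]
  Merge [25] + [28] -> [25, 28]
  Merge [-1, 31] + [25, 28] -> [-1, 25, 28, 31]
  Merge [38] + [8] -> [8, 38]
  Merge [36] + [-6] -> [-6, 36]
  Merge [8, 38] + [-6, 36] -> [-6, 8, 36, 38]
  Merge [-1, 25, 28, 31] + [-6, 8, 36, 38] -> [-6, -1, 8, 25, 28, 31, 36, 38]


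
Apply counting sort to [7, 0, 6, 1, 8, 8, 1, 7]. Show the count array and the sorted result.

Count array: [1, 2, 0, 0, 0, 0, 1, 2, 2]
(count[i] = number of elements equal to i)
Cumulative count: [1, 3, 3, 3, 3, 3, 4, 6, 8]
Sorted: [0, 1, 1, 6, 7, 7, 8, 8]


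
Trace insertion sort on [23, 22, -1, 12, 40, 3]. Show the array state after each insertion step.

First element 23 is already 'sorted'
Insert 22: shifted 1 elements -> [22, 23, -1, 12, 40, 3]
Insert -1: shifted 2 elements -> [-1, 22, 23, 12, 40, 3]
Insert 12: shifted 2 elements -> [-1, 12, 22, 23, 40, 3]
Insert 40: shifted 0 elements -> [-1, 12, 22, 23, 40, 3]
Insert 3: shifted 4 elements -> [-1, 3, 12, 22, 23, 40]


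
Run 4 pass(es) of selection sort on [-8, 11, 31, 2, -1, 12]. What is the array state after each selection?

Pass 1: Select minimum -8 at index 0, swap -> [-8, 11, 31, 2, -1, 12]
Pass 2: Select minimum -1 at index 4, swap -> [-8, -1, 31, 2, 11, 12]
Pass 3: Select minimum 2 at index 3, swap -> [-8, -1, 2, 31, 11, 12]
Pass 4: Select minimum 11 at index 4, swap -> [-8, -1, 2, 11, 31, 12]


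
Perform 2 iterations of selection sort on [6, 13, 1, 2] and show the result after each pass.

Pass 1: Select minimum 1 at index 2, swap -> [1, 13, 6, 2]
Pass 2: Select minimum 2 at index 3, swap -> [1, 2, 6, 13]


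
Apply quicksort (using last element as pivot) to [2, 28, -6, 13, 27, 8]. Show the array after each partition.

Partition 1: pivot=8 at index 2 -> [2, -6, 8, 13, 27, 28]
Partition 2: pivot=-6 at index 0 -> [-6, 2, 8, 13, 27, 28]
Partition 3: pivot=28 at index 5 -> [-6, 2, 8, 13, 27, 28]
Partition 4: pivot=27 at index 4 -> [-6, 2, 8, 13, 27, 28]


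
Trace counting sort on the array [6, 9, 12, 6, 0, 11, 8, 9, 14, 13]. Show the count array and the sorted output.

Count array: [1, 0, 0, 0, 0, 0, 2, 0, 1, 2, 0, 1, 1, 1, 1]
(count[i] = number of elements equal to i)
Cumulative count: [1, 1, 1, 1, 1, 1, 3, 3, 4, 6, 6, 7, 8, 9, 10]
Sorted: [0, 6, 6, 8, 9, 9, 11, 12, 13, 14]


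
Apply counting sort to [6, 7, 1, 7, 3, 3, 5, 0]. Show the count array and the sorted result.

Count array: [1, 1, 0, 2, 0, 1, 1, 2]
(count[i] = number of elements equal to i)
Cumulative count: [1, 2, 2, 4, 4, 5, 6, 8]
Sorted: [0, 1, 3, 3, 5, 6, 7, 7]


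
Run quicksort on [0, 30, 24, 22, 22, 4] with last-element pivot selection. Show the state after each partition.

Partition 1: pivot=4 at index 1 -> [0, 4, 24, 22, 22, 30]
Partition 2: pivot=30 at index 5 -> [0, 4, 24, 22, 22, 30]
Partition 3: pivot=22 at index 3 -> [0, 4, 22, 22, 24, 30]


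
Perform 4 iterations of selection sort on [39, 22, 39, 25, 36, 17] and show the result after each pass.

Pass 1: Select minimum 17 at index 5, swap -> [17, 22, 39, 25, 36, 39]
Pass 2: Select minimum 22 at index 1, swap -> [17, 22, 39, 25, 36, 39]
Pass 3: Select minimum 25 at index 3, swap -> [17, 22, 25, 39, 36, 39]
Pass 4: Select minimum 36 at index 4, swap -> [17, 22, 25, 36, 39, 39]


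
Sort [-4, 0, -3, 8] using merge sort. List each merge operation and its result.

Divide and conquer:
  Merge [-4] + [0] -> [-4, 0]
  Merge [-3] + [8] -> [-3, 8]
  Merge [-4, 0] + [-3, 8] -> [-4, -3, 0, 8]


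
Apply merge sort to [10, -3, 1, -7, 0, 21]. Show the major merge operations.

Divide and conquer:
  Merge [-3] + [1] -> [-3, 1]
  Merge [10] + [-3, 1] -> [-3, 1, 10]
  Merge [0] + [21] -> [0, 21]
  Merge [-7] + [0, 21] -> [-7, 0, 21]
  Merge [-3, 1, 10] + [-7, 0, 21] -> [-7, -3, 0, 1, 10, 21]


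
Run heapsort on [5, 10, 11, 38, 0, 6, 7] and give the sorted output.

Build heap: [38, 10, 11, 5, 0, 6, 7]
Extract 38: [11, 10, 7, 5, 0, 6, 38]
Extract 11: [10, 6, 7, 5, 0, 11, 38]
Extract 10: [7, 6, 0, 5, 10, 11, 38]
Extract 7: [6, 5, 0, 7, 10, 11, 38]
Extract 6: [5, 0, 6, 7, 10, 11, 38]
Extract 5: [0, 5, 6, 7, 10, 11, 38]


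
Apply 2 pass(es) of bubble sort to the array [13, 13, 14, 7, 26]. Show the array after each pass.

After pass 1: [13, 13, 7, 14, 26] (1 swaps)
After pass 2: [13, 7, 13, 14, 26] (1 swaps)
Total swaps: 2


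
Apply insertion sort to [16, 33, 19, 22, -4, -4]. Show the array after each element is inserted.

First element 16 is already 'sorted'
Insert 33: shifted 0 elements -> [16, 33, 19, 22, -4, -4]
Insert 19: shifted 1 elements -> [16, 19, 33, 22, -4, -4]
Insert 22: shifted 1 elements -> [16, 19, 22, 33, -4, -4]
Insert -4: shifted 4 elements -> [-4, 16, 19, 22, 33, -4]
Insert -4: shifted 4 elements -> [-4, -4, 16, 19, 22, 33]


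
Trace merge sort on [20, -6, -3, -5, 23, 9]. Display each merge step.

Divide and conquer:
  Merge [-6] + [-3] -> [-6, -3]
  Merge [20] + [-6, -3] -> [-6, -3, 20]
  Merge [23] + [9] -> [9, 23]
  Merge [-5] + [9, 23] -> [-5, 9, 23]
  Merge [-6, -3, 20] + [-5, 9, 23] -> [-6, -5, -3, 9, 20, 23]


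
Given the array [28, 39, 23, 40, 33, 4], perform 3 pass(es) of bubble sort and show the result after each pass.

After pass 1: [28, 23, 39, 33, 4, 40] (3 swaps)
After pass 2: [23, 28, 33, 4, 39, 40] (3 swaps)
After pass 3: [23, 28, 4, 33, 39, 40] (1 swaps)
Total swaps: 7


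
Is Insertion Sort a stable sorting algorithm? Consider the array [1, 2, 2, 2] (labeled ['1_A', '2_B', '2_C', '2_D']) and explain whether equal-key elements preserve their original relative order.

Trace Insertion Sort on the labeled array (the key is the number; the letter only tracks identity):
  Insert 2_B at index 1: [1_A, 2_B, 2_C, 2_D]
  Insert 2_C at index 2: [1_A, 2_B, 2_C, 2_D]
  Insert 2_D at index 3: [1_A, 2_B, 2_C, 2_D]
Final order: [1_A, 2_B, 2_C, 2_D]
Equal keys:
  value 2: originally 2_B, 2_C, 2_D; after sorting 2_B, 2_C, 2_D -> order preserved
All equal keys kept their original relative order. Insertion Sort is stable: elements are shifted only while they are strictly greater than the key, so a key is inserted after any equal elements already placed.
Answer: Stable


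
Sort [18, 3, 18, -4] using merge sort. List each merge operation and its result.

Divide and conquer:
  Merge [18] + [3] -> [3, 18]
  Merge [18] + [-4] -> [-4, 18]
  Merge [3, 18] + [-4, 18] -> [-4, 3, 18, 18]


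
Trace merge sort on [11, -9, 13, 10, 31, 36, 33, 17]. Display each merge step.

Divide and conquer:
  Merge [11] + [-9] -> [-9, 11]
  Merge [13] + [10] -> [10, 13]
  Merge [-9, 11] + [10, 13] -> [-9, 10, 11, 13]
  Merge [31] + [36] -> [31, 36]
  Merge [33] + [17] -> [17, 33]
  Merge [31, 36] + [17, 33] -> [17, 31, 33, 36]
  Merge [-9, 10, 11, 13] + [17, 31, 33, 36] -> [-9, 10, 11, 13, 17, 31, 33, 36]


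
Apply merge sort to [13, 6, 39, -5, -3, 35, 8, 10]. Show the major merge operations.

Divide and conquer:
  Merge [13] + [6] -> [6, 13]
  Merge [39] + [-5] -> [-5, 39]
  Merge [6, 13] + [-5, 39] -> [-5, 6, 13, 39]
  Merge [-3] + [35] -> [-3, 35]
  Merge [8] + [10] -> [8, 10]
  Merge [-3, 35] + [8, 10] -> [-3, 8, 10, 35]
  Merge [-5, 6, 13, 39] + [-3, 8, 10, 35] -> [-5, -3, 6, 8, 10, 13, 35, 39]


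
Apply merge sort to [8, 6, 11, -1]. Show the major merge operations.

Divide and conquer:
  Merge [8] + [6] -> [6, 8]
  Merge [11] + [-1] -> [-1, 11]
  Merge [6, 8] + [-1, 11] -> [-1, 6, 8, 11]


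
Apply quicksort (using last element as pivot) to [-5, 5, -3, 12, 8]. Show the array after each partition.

Partition 1: pivot=8 at index 3 -> [-5, 5, -3, 8, 12]
Partition 2: pivot=-3 at index 1 -> [-5, -3, 5, 8, 12]


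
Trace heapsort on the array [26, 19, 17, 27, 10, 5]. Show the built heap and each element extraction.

Build heap: [27, 26, 17, 19, 10, 5]
Extract 27: [26, 19, 17, 5, 10, 27]
Extract 26: [19, 10, 17, 5, 26, 27]
Extract 19: [17, 10, 5, 19, 26, 27]
Extract 17: [10, 5, 17, 19, 26, 27]
Extract 10: [5, 10, 17, 19, 26, 27]


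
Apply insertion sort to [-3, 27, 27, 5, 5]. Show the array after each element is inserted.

First element -3 is already 'sorted'
Insert 27: shifted 0 elements -> [-3, 27, 27, 5, 5]
Insert 27: shifted 0 elements -> [-3, 27, 27, 5, 5]
Insert 5: shifted 2 elements -> [-3, 5, 27, 27, 5]
Insert 5: shifted 2 elements -> [-3, 5, 5, 27, 27]


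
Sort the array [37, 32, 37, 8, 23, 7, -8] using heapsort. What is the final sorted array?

Build heap: [37, 32, 37, 8, 23, 7, -8]
Extract 37: [37, 32, 7, 8, 23, -8, 37]
Extract 37: [32, 23, 7, 8, -8, 37, 37]
Extract 32: [23, 8, 7, -8, 32, 37, 37]
Extract 23: [8, -8, 7, 23, 32, 37, 37]
Extract 8: [7, -8, 8, 23, 32, 37, 37]
Extract 7: [-8, 7, 8, 23, 32, 37, 37]


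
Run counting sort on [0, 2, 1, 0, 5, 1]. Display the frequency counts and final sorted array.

Count array: [2, 2, 1, 0, 0, 1]
(count[i] = number of elements equal to i)
Cumulative count: [2, 4, 5, 5, 5, 6]
Sorted: [0, 0, 1, 1, 2, 5]


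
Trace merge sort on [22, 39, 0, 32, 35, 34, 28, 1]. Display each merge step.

Divide and conquer:
  Merge [22] + [39] -> [22, 39]
  Merge [0] + [32] -> [0, 32]
  Merge [22, 39] + [0, 32] -> [0, 22, 32, 39]
  Merge [35] + [34] -> [34, 35]
  Merge [28] + [1] -> [1, 28]
  Merge [34, 35] + [1, 28] -> [1, 28, 34, 35]
  Merge [0, 22, 32, 39] + [1, 28, 34, 35] -> [0, 1, 22, 28, 32, 34, 35, 39]


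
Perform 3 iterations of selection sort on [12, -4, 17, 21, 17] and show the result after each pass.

Pass 1: Select minimum -4 at index 1, swap -> [-4, 12, 17, 21, 17]
Pass 2: Select minimum 12 at index 1, swap -> [-4, 12, 17, 21, 17]
Pass 3: Select minimum 17 at index 2, swap -> [-4, 12, 17, 21, 17]


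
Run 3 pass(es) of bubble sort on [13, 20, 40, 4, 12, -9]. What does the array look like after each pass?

After pass 1: [13, 20, 4, 12, -9, 40] (3 swaps)
After pass 2: [13, 4, 12, -9, 20, 40] (3 swaps)
After pass 3: [4, 12, -9, 13, 20, 40] (3 swaps)
Total swaps: 9


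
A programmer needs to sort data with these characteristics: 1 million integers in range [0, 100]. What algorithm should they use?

Best choice: Counting sort
Reason: O(n + k) where k=100 is small; linear time beats O(n log n)


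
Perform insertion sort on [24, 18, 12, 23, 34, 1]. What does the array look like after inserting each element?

First element 24 is already 'sorted'
Insert 18: shifted 1 elements -> [18, 24, 12, 23, 34, 1]
Insert 12: shifted 2 elements -> [12, 18, 24, 23, 34, 1]
Insert 23: shifted 1 elements -> [12, 18, 23, 24, 34, 1]
Insert 34: shifted 0 elements -> [12, 18, 23, 24, 34, 1]
Insert 1: shifted 5 elements -> [1, 12, 18, 23, 24, 34]


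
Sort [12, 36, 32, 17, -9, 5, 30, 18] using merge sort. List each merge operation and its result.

Divide and conquer:
  Merge [12] + [36] -> [12, 36]
  Merge [32] + [17] -> [17, 32]
  Merge [12, 36] + [17, 32] -> [12, 17, 32, 36]
  Merge [-9] + [5] -> [-9, 5]
  Merge [30] + [18] -> [18, 30]
  Merge [-9, 5] + [18, 30] -> [-9, 5, 18, 30]
  Merge [12, 17, 32, 36] + [-9, 5, 18, 30] -> [-9, 5, 12, 17, 18, 30, 32, 36]


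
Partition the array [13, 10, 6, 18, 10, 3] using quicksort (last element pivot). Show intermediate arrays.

Partition 1: pivot=3 at index 0 -> [3, 10, 6, 18, 10, 13]
Partition 2: pivot=13 at index 4 -> [3, 10, 6, 10, 13, 18]
Partition 3: pivot=10 at index 3 -> [3, 10, 6, 10, 13, 18]
Partition 4: pivot=6 at index 1 -> [3, 6, 10, 10, 13, 18]


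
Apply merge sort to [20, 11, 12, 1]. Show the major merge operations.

Divide and conquer:
  Merge [20] + [11] -> [11, 20]
  Merge [12] + [1] -> [1, 12]
  Merge [11, 20] + [1, 12] -> [1, 11, 12, 20]


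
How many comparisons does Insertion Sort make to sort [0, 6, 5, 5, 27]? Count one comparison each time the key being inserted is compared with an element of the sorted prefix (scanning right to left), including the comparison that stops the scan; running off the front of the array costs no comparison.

Insert 6: 0 <= 6 (stop) = 1 comparison(s) -> [0, 6, 5, 5, 27]
Insert 5: 6 > 5 (shift), 0 <= 5 (stop) = 2 comparison(s) -> [0, 5, 6, 5, 27]
Insert 5: 6 > 5 (shift), 5 <= 5 (stop) = 2 comparison(s) -> [0, 5, 5, 6, 27]
Insert 27: 6 <= 27 (stop) = 1 comparison(s) -> [0, 5, 5, 6, 27]
Total comparisons: 1 + 2 + 2 + 1 = 6


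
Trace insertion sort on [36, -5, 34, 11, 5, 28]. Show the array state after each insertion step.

First element 36 is already 'sorted'
Insert -5: shifted 1 elements -> [-5, 36, 34, 11, 5, 28]
Insert 34: shifted 1 elements -> [-5, 34, 36, 11, 5, 28]
Insert 11: shifted 2 elements -> [-5, 11, 34, 36, 5, 28]
Insert 5: shifted 3 elements -> [-5, 5, 11, 34, 36, 28]
Insert 28: shifted 2 elements -> [-5, 5, 11, 28, 34, 36]


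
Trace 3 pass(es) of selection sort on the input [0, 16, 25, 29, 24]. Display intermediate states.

Pass 1: Select minimum 0 at index 0, swap -> [0, 16, 25, 29, 24]
Pass 2: Select minimum 16 at index 1, swap -> [0, 16, 25, 29, 24]
Pass 3: Select minimum 24 at index 4, swap -> [0, 16, 24, 29, 25]


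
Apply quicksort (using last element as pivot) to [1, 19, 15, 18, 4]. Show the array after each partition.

Partition 1: pivot=4 at index 1 -> [1, 4, 15, 18, 19]
Partition 2: pivot=19 at index 4 -> [1, 4, 15, 18, 19]
Partition 3: pivot=18 at index 3 -> [1, 4, 15, 18, 19]


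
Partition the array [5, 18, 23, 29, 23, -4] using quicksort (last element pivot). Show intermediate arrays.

Partition 1: pivot=-4 at index 0 -> [-4, 18, 23, 29, 23, 5]
Partition 2: pivot=5 at index 1 -> [-4, 5, 23, 29, 23, 18]
Partition 3: pivot=18 at index 2 -> [-4, 5, 18, 29, 23, 23]
Partition 4: pivot=23 at index 4 -> [-4, 5, 18, 23, 23, 29]


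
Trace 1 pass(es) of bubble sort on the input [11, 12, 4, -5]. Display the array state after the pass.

After pass 1: [11, 4, -5, 12] (2 swaps)
Total swaps: 2


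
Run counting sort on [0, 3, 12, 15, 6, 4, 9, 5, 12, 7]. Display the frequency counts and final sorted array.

Count array: [1, 0, 0, 1, 1, 1, 1, 1, 0, 1, 0, 0, 2, 0, 0, 1]
(count[i] = number of elements equal to i)
Cumulative count: [1, 1, 1, 2, 3, 4, 5, 6, 6, 7, 7, 7, 9, 9, 9, 10]
Sorted: [0, 3, 4, 5, 6, 7, 9, 12, 12, 15]


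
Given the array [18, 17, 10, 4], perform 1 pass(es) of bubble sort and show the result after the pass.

After pass 1: [17, 10, 4, 18] (3 swaps)
Total swaps: 3


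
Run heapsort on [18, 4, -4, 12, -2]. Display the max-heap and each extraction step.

Build heap: [18, 12, -4, 4, -2]
Extract 18: [12, 4, -4, -2, 18]
Extract 12: [4, -2, -4, 12, 18]
Extract 4: [-2, -4, 4, 12, 18]
Extract -2: [-4, -2, 4, 12, 18]


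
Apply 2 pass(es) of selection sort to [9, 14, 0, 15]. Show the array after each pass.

Pass 1: Select minimum 0 at index 2, swap -> [0, 14, 9, 15]
Pass 2: Select minimum 9 at index 2, swap -> [0, 9, 14, 15]


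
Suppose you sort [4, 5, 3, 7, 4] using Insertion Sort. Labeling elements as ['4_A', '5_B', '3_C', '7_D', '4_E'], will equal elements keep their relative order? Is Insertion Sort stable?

Trace Insertion Sort on the labeled array (the key is the number; the letter only tracks identity):
  Insert 5_B at index 1: [4_A, 5_B, 3_C, 7_D, 4_E]
  Insert 3_C at index 0: [3_C, 4_A, 5_B, 7_D, 4_E]
  Insert 7_D at index 3: [3_C, 4_A, 5_B, 7_D, 4_E]
  Insert 4_E at index 2: [3_C, 4_A, 4_E, 5_B, 7_D]
Final order: [3_C, 4_A, 4_E, 5_B, 7_D]
Equal keys:
  value 4: originally 4_A, 4_E; after sorting 4_A, 4_E -> order preserved
All equal keys kept their original relative order. Insertion Sort is stable: elements are shifted only while they are strictly greater than the key, so a key is inserted after any equal elements already placed.
Answer: Stable


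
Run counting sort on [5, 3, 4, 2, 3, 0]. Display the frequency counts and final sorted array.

Count array: [1, 0, 1, 2, 1, 1]
(count[i] = number of elements equal to i)
Cumulative count: [1, 1, 2, 4, 5, 6]
Sorted: [0, 2, 3, 3, 4, 5]


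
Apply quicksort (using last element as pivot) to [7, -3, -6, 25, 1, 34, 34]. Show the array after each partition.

Partition 1: pivot=34 at index 6 -> [7, -3, -6, 25, 1, 34, 34]
Partition 2: pivot=34 at index 5 -> [7, -3, -6, 25, 1, 34, 34]
Partition 3: pivot=1 at index 2 -> [-3, -6, 1, 25, 7, 34, 34]
Partition 4: pivot=-6 at index 0 -> [-6, -3, 1, 25, 7, 34, 34]
Partition 5: pivot=7 at index 3 -> [-6, -3, 1, 7, 25, 34, 34]


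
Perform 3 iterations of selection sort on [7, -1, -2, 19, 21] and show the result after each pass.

Pass 1: Select minimum -2 at index 2, swap -> [-2, -1, 7, 19, 21]
Pass 2: Select minimum -1 at index 1, swap -> [-2, -1, 7, 19, 21]
Pass 3: Select minimum 7 at index 2, swap -> [-2, -1, 7, 19, 21]


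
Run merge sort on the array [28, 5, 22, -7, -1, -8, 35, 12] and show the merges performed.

Divide and conquer:
  Merge [28] + [5] -> [5, 28]
  Merge [22] + [-7] -> [-7, 22]
  Merge [5, 28] + [-7, 22] -> [-7, 5, 22, 28]
  Merge [-1] + [-8] -> [-8, -1]
  Merge [35] + [12] -> [12, 35]
  Merge [-8, -1] + [12, 35] -> [-8, -1, 12, 35]
  Merge [-7, 5, 22, 28] + [-8, -1, 12, 35] -> [-8, -7, -1, 5, 12, 22, 28, 35]


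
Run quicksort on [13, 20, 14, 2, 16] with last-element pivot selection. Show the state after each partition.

Partition 1: pivot=16 at index 3 -> [13, 14, 2, 16, 20]
Partition 2: pivot=2 at index 0 -> [2, 14, 13, 16, 20]
Partition 3: pivot=13 at index 1 -> [2, 13, 14, 16, 20]


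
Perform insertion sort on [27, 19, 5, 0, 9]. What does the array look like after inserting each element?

First element 27 is already 'sorted'
Insert 19: shifted 1 elements -> [19, 27, 5, 0, 9]
Insert 5: shifted 2 elements -> [5, 19, 27, 0, 9]
Insert 0: shifted 3 elements -> [0, 5, 19, 27, 9]
Insert 9: shifted 2 elements -> [0, 5, 9, 19, 27]


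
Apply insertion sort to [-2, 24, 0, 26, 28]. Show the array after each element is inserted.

First element -2 is already 'sorted'
Insert 24: shifted 0 elements -> [-2, 24, 0, 26, 28]
Insert 0: shifted 1 elements -> [-2, 0, 24, 26, 28]
Insert 26: shifted 0 elements -> [-2, 0, 24, 26, 28]
Insert 28: shifted 0 elements -> [-2, 0, 24, 26, 28]


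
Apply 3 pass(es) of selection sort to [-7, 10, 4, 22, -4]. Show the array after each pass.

Pass 1: Select minimum -7 at index 0, swap -> [-7, 10, 4, 22, -4]
Pass 2: Select minimum -4 at index 4, swap -> [-7, -4, 4, 22, 10]
Pass 3: Select minimum 4 at index 2, swap -> [-7, -4, 4, 22, 10]


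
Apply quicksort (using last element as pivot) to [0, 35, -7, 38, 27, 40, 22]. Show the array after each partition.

Partition 1: pivot=22 at index 2 -> [0, -7, 22, 38, 27, 40, 35]
Partition 2: pivot=-7 at index 0 -> [-7, 0, 22, 38, 27, 40, 35]
Partition 3: pivot=35 at index 4 -> [-7, 0, 22, 27, 35, 40, 38]
Partition 4: pivot=38 at index 5 -> [-7, 0, 22, 27, 35, 38, 40]
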